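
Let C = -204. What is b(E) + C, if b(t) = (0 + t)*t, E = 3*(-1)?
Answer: -195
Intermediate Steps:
E = -3
b(t) = t**2 (b(t) = t*t = t**2)
b(E) + C = (-3)**2 - 204 = 9 - 204 = -195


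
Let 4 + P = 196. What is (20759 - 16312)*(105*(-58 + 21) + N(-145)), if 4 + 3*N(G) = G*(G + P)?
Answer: -27384626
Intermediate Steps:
P = 192 (P = -4 + 196 = 192)
N(G) = -4/3 + G*(192 + G)/3 (N(G) = -4/3 + (G*(G + 192))/3 = -4/3 + (G*(192 + G))/3 = -4/3 + G*(192 + G)/3)
(20759 - 16312)*(105*(-58 + 21) + N(-145)) = (20759 - 16312)*(105*(-58 + 21) + (-4/3 + 64*(-145) + (1/3)*(-145)**2)) = 4447*(105*(-37) + (-4/3 - 9280 + (1/3)*21025)) = 4447*(-3885 + (-4/3 - 9280 + 21025/3)) = 4447*(-3885 - 2273) = 4447*(-6158) = -27384626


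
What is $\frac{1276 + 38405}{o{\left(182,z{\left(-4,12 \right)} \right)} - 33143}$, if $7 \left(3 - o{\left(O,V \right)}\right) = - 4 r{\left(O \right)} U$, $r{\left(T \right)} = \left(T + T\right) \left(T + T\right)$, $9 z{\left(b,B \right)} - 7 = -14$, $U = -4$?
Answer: $- \frac{4409}{37332} \approx -0.1181$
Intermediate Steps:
$z{\left(b,B \right)} = - \frac{7}{9}$ ($z{\left(b,B \right)} = \frac{7}{9} + \frac{1}{9} \left(-14\right) = \frac{7}{9} - \frac{14}{9} = - \frac{7}{9}$)
$r{\left(T \right)} = 4 T^{2}$ ($r{\left(T \right)} = 2 T 2 T = 4 T^{2}$)
$o{\left(O,V \right)} = 3 - \frac{64 O^{2}}{7}$ ($o{\left(O,V \right)} = 3 - \frac{- 4 \cdot 4 O^{2} \left(-4\right)}{7} = 3 - \frac{- 16 O^{2} \left(-4\right)}{7} = 3 - \frac{64 O^{2}}{7}$)
$\frac{1276 + 38405}{o{\left(182,z{\left(-4,12 \right)} \right)} - 33143} = \frac{1276 + 38405}{\left(3 - \frac{64 \cdot 182^{2}}{7}\right) - 33143} = \frac{39681}{\left(3 - 302848\right) - 33143} = \frac{39681}{-302845 - 33143} = \frac{39681}{-335988} = 39681 \left(- \frac{1}{335988}\right) = - \frac{4409}{37332}$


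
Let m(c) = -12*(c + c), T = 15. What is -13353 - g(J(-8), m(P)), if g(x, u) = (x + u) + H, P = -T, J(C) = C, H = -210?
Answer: -13495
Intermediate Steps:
P = -15 (P = -1*15 = -15)
m(c) = -24*c
g(x, u) = -210 + u + x (g(x, u) = (x + u) - 210 = (u + x) - 210 = -210 + u + x)
-13353 - g(J(-8), m(P)) = -13353 - (-210 - 24*(-15) - 8) = -13353 - (-210 + 360 - 8) = -13353 - 1*142 = -13353 - 142 = -13495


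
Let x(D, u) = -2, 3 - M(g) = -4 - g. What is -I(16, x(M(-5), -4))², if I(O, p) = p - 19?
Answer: -441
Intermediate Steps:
M(g) = 7 + g (M(g) = 3 - (-4 - g) = 3 + (4 + g) = 7 + g)
I(O, p) = -19 + p
-I(16, x(M(-5), -4))² = -(-19 - 2)² = -1*(-21)² = -1*441 = -441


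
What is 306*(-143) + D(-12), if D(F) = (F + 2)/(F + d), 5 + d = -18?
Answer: -306304/7 ≈ -43758.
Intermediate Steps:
d = -23 (d = -5 - 18 = -23)
D(F) = (2 + F)/(-23 + F) (D(F) = (F + 2)/(F - 23) = (2 + F)/(-23 + F))
306*(-143) + D(-12) = 306*(-143) + (2 - 12)/(-23 - 12) = -43758 - 10/(-35) = -43758 - 1/35*(-10) = -43758 + 2/7 = -306304/7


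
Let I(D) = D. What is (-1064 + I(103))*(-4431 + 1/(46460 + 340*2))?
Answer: 200731122779/47140 ≈ 4.2582e+6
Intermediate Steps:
(-1064 + I(103))*(-4431 + 1/(46460 + 340*2)) = (-1064 + 103)*(-4431 + 1/(46460 + 340*2)) = -961*(-4431 + 1/(46460 + 680)) = -961*(-4431 + 1/47140) = -961*(-208877339/47140) = 200731122779/47140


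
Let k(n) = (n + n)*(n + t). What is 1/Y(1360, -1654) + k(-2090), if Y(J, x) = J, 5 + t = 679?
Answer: 8049676801/1360 ≈ 5.9189e+6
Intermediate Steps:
t = 674 (t = -5 + 679 = 674)
k(n) = 2*n*(674 + n) (k(n) = (n + n)*(n + 674) = (2*n)*(674 + n) = 2*n*(674 + n))
1/Y(1360, -1654) + k(-2090) = 1/1360 + 2*(-2090)*(674 - 2090) = 1/1360 + 2*(-2090)*(-1416) = 1/1360 + 5918880 = 8049676801/1360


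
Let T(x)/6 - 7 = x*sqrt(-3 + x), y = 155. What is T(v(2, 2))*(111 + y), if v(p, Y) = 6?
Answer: 11172 + 9576*sqrt(3) ≈ 27758.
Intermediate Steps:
T(x) = 42 + 6*x*sqrt(-3 + x) (T(x) = 42 + 6*(x*sqrt(-3 + x)) = 42 + 6*x*sqrt(-3 + x))
T(v(2, 2))*(111 + y) = (42 + 6*6*sqrt(-3 + 6))*(111 + 155) = (42 + 6*6*sqrt(3))*266 = (42 + 36*sqrt(3))*266 = 11172 + 9576*sqrt(3)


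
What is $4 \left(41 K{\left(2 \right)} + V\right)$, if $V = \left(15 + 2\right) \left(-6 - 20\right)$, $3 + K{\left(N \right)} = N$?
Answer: $-1932$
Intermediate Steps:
$K{\left(N \right)} = -3 + N$
$V = -442$ ($V = 17 \left(-26\right) = -442$)
$4 \left(41 K{\left(2 \right)} + V\right) = 4 \left(41 \left(-3 + 2\right) - 442\right) = 4 \left(41 \left(-1\right) - 442\right) = 4 \left(-41 - 442\right) = 4 \left(-483\right) = -1932$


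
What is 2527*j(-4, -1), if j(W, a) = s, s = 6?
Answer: 15162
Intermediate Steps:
j(W, a) = 6
2527*j(-4, -1) = 2527*6 = 15162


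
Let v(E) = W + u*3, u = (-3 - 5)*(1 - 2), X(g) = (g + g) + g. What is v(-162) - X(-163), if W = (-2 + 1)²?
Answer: 514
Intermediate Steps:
X(g) = 3*g (X(g) = 2*g + g = 3*g)
W = 1 (W = (-1)² = 1)
u = 8 (u = -8*(-1) = 8)
v(E) = 25 (v(E) = 1 + 8*3 = 1 + 24 = 25)
v(-162) - X(-163) = 25 - 3*(-163) = 25 - 1*(-489) = 25 + 489 = 514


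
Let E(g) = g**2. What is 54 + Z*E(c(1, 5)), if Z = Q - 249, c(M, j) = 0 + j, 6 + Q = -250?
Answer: -12571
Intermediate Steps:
Q = -256 (Q = -6 - 250 = -256)
c(M, j) = j
Z = -505 (Z = -256 - 249 = -505)
54 + Z*E(c(1, 5)) = 54 - 505*5**2 = 54 - 505*25 = 54 - 12625 = -12571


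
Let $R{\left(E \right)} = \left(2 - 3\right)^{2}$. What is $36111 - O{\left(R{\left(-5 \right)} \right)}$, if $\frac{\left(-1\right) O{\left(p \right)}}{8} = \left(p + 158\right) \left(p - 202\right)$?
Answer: $-219561$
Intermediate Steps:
$R{\left(E \right)} = 1$ ($R{\left(E \right)} = \left(-1\right)^{2} = 1$)
$O{\left(p \right)} = - 8 \left(-202 + p\right) \left(158 + p\right)$ ($O{\left(p \right)} = - 8 \left(p + 158\right) \left(p - 202\right) = - 8 \left(158 + p\right) \left(-202 + p\right) = - 8 \left(-202 + p\right) \left(158 + p\right)$)
$36111 - O{\left(R{\left(-5 \right)} \right)} = 36111 - \left(255328 - 8 \cdot 1^{2} + 352 \cdot 1\right) = 36111 - \left(255328 - 8 + 352\right) = 36111 - 255672 = -219561$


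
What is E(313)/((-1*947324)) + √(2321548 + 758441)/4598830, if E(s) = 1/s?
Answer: -1/296512412 + 3*√342221/4598830 ≈ 0.00038161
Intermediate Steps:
E(313)/((-1*947324)) + √(2321548 + 758441)/4598830 = 1/(313*((-1*947324))) + √(2321548 + 758441)/4598830 = (1/313)/(-947324) + √3079989*(1/4598830) = (1/313)*(-1/947324) + (3*√342221)*(1/4598830) = -1/296512412 + 3*√342221/4598830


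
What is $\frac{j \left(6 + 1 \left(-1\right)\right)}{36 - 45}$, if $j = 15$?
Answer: $- \frac{25}{3} \approx -8.3333$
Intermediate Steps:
$\frac{j \left(6 + 1 \left(-1\right)\right)}{36 - 45} = \frac{15 \left(6 + 1 \left(-1\right)\right)}{36 - 45} = \frac{15 \left(6 - 1\right)}{-9} = 15 \cdot 5 \left(- \frac{1}{9}\right) = 75 \left(- \frac{1}{9}\right) = - \frac{25}{3}$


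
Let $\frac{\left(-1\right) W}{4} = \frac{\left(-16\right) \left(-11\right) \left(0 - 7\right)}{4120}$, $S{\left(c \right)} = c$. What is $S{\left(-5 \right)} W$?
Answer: $- \frac{616}{103} \approx -5.9806$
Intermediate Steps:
$W = \frac{616}{515}$ ($W = - 4 \frac{\left(-16\right) \left(-11\right) \left(0 - 7\right)}{4120} = - 4 \cdot 176 \left(0 - 7\right) \frac{1}{4120} = - 4 \cdot 176 \left(-7\right) \frac{1}{4120} = - 4 \left(\left(-1232\right) \frac{1}{4120}\right) = \left(-4\right) \left(- \frac{154}{515}\right) = \frac{616}{515} \approx 1.1961$)
$S{\left(-5 \right)} W = \left(-5\right) \frac{616}{515} = - \frac{616}{103}$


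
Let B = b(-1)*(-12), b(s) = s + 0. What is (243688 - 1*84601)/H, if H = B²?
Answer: 53029/48 ≈ 1104.8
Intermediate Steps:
b(s) = s
B = 12 (B = -1*(-12) = 12)
H = 144 (H = 12² = 144)
(243688 - 1*84601)/H = (243688 - 1*84601)/144 = (243688 - 84601)*(1/144) = 159087*(1/144) = 53029/48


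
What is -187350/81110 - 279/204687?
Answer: -426341546/184468473 ≈ -2.3112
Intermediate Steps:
-187350/81110 - 279/204687 = -187350*1/81110 - 279*1/204687 = -18735/8111 - 31/22743 = -426341546/184468473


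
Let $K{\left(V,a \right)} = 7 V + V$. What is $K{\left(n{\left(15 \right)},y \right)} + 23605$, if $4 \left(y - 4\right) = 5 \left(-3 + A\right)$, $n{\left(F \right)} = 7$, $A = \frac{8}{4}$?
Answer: $23661$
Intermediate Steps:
$A = 2$ ($A = 8 \cdot \frac{1}{4} = 2$)
$y = \frac{11}{4}$ ($y = 4 + \frac{5 \left(-3 + 2\right)}{4} = 4 + \frac{5 \left(-1\right)}{4} = 4 + \frac{1}{4} \left(-5\right) = 4 - \frac{5}{4} = \frac{11}{4} \approx 2.75$)
$K{\left(V,a \right)} = 8 V$
$K{\left(n{\left(15 \right)},y \right)} + 23605 = 8 \cdot 7 + 23605 = 56 + 23605 = 23661$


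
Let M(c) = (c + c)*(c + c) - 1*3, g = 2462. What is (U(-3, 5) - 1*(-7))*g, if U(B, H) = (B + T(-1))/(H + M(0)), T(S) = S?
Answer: 12310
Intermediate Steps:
M(c) = -3 + 4*c**2 (M(c) = (2*c)*(2*c) - 3 = 4*c**2 - 3 = -3 + 4*c**2)
U(B, H) = (-1 + B)/(-3 + H) (U(B, H) = (B - 1)/(H + (-3 + 4*0**2)) = (-1 + B)/(H + (-3 + 4*0)) = (-1 + B)/(H + (-3 + 0)) = (-1 + B)/(H - 3) = (-1 + B)/(-3 + H))
(U(-3, 5) - 1*(-7))*g = ((1 - 1*(-3))/(3 - 1*5) - 1*(-7))*2462 = ((1 + 3)/(3 - 5) + 7)*2462 = (4/(-2) + 7)*2462 = (-1/2*4 + 7)*2462 = (-2 + 7)*2462 = 5*2462 = 12310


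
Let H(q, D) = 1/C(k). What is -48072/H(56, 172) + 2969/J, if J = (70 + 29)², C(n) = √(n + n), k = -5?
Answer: 2969/9801 - 48072*I*√10 ≈ 0.30293 - 1.5202e+5*I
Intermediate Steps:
C(n) = √2*√n (C(n) = √(2*n) = √2*√n)
J = 9801 (J = 99² = 9801)
H(q, D) = -I*√10/10 (H(q, D) = 1/(√2*√(-5)) = 1/(√2*(I*√5)) = 1/(I*√10) = -I*√10/10)
-48072/H(56, 172) + 2969/J = -48072*I*√10 + 2969/9801 = 2969/9801 - 48072*I*√10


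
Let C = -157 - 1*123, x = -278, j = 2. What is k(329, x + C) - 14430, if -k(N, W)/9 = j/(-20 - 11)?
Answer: -447312/31 ≈ -14429.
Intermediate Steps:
C = -280 (C = -157 - 123 = -280)
k(N, W) = 18/31 (k(N, W) = -18/(-20 - 11) = -18/(-31) = -18*(-1)/31 = -9*(-2/31) = 18/31)
k(329, x + C) - 14430 = 18/31 - 14430 = -447312/31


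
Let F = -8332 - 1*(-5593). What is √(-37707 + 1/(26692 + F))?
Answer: I*√21634248278810/23953 ≈ 194.18*I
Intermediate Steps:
F = -2739 (F = -8332 + 5593 = -2739)
√(-37707 + 1/(26692 + F)) = √(-37707 + 1/(26692 - 2739)) = √(-37707 + 1/23953) = √(-903195770/23953) = I*√21634248278810/23953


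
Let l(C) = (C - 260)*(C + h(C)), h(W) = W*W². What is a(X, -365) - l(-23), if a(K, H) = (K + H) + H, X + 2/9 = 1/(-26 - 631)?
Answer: -755659549/219 ≈ -3.4505e+6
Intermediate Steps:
h(W) = W³
X = -49/219 (X = -2/9 + 1/(-26 - 631) = -2/9 + 1/(-657) = -2/9 - 1/657 = -49/219 ≈ -0.22374)
a(K, H) = K + 2*H (a(K, H) = (H + K) + H = K + 2*H)
l(C) = (-260 + C)*(C + C³) (l(C) = (C - 260)*(C + C³) = (-260 + C)*(C + C³))
a(X, -365) - l(-23) = (-49/219 + 2*(-365)) - (-23)*(-260 - 23 + (-23)³ - 260*(-23)²) = (-49/219 - 730) - (-23)*(-260 - 23 - 12167 - 260*529) = -159919/219 - (-23)*(-260 - 23 - 12167 - 137540) = -159919/219 - (-23)*(-149990) = -159919/219 - 1*3449770 = -159919/219 - 3449770 = -755659549/219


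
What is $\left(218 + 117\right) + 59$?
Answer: $394$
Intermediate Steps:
$\left(218 + 117\right) + 59 = 335 + 59 = 394$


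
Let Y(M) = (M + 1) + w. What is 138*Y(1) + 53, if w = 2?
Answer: 605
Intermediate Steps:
Y(M) = 3 + M (Y(M) = (M + 1) + 2 = (1 + M) + 2 = 3 + M)
138*Y(1) + 53 = 138*(3 + 1) + 53 = 138*4 + 53 = 552 + 53 = 605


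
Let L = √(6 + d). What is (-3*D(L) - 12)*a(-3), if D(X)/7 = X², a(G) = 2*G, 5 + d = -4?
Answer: -306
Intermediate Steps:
d = -9 (d = -5 - 4 = -9)
L = I*√3 (L = √(6 - 9) = √(-3) = I*√3 ≈ 1.732*I)
D(X) = 7*X²
(-3*D(L) - 12)*a(-3) = (-21*(I*√3)² - 12)*(2*(-3)) = (-21*(-3) - 12)*(-6) = (-3*(-21) - 12)*(-6) = (63 - 12)*(-6) = 51*(-6) = -306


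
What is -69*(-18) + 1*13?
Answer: 1255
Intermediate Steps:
-69*(-18) + 1*13 = 1242 + 13 = 1255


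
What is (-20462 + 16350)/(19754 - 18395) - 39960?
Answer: -54309752/1359 ≈ -39963.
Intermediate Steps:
(-20462 + 16350)/(19754 - 18395) - 39960 = -4112/1359 - 39960 = -54309752/1359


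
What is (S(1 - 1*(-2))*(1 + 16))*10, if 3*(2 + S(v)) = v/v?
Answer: -850/3 ≈ -283.33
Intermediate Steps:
S(v) = -5/3 (S(v) = -2 + (v/v)/3 = -2 + (1/3)*1 = -2 + 1/3 = -5/3)
(S(1 - 1*(-2))*(1 + 16))*10 = -5*(1 + 16)/3*10 = -5/3*17*10 = -85/3*10 = -850/3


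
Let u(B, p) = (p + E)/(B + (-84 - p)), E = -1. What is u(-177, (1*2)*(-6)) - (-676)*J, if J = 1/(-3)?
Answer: -56095/249 ≈ -225.28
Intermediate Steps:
J = -⅓ ≈ -0.33333
u(B, p) = (-1 + p)/(-84 + B - p) (u(B, p) = (p - 1)/(B + (-84 - p)) = (-1 + p)/(-84 + B - p))
u(-177, (1*2)*(-6)) - (-676)*J = (1 - 1*2*(-6))/(84 + (1*2)*(-6) - 1*(-177)) - (-676)*(-1)/3 = (1 - 2*(-6))/(84 + 2*(-6) + 177) - 1*676/3 = (1 - 1*(-12))/(84 - 12 + 177) - 676/3 = (1 + 12)/249 - 676/3 = (1/249)*13 - 676/3 = 13/249 - 676/3 = -56095/249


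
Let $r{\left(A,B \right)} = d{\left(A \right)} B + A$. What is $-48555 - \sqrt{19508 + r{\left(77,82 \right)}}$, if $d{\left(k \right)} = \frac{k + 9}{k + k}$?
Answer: $-48555 - \frac{\sqrt{116390967}}{77} \approx -48695.0$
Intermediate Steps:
$d{\left(k \right)} = \frac{9 + k}{2 k}$
$r{\left(A,B \right)} = A + \frac{B \left(9 + A\right)}{2 A}$ ($r{\left(A,B \right)} = \frac{9 + A}{2 A} B + A = \frac{B \left(9 + A\right)}{2 A} + A = A + \frac{B \left(9 + A\right)}{2 A}$)
$-48555 - \sqrt{19508 + r{\left(77,82 \right)}} = -48555 - \sqrt{19508 + \frac{77^{2} + \frac{1}{2} \cdot 82 \left(9 + 77\right)}{77}} = -48555 - \sqrt{19508 + \frac{5929 + \frac{1}{2} \cdot 82 \cdot 86}{77}} = -48555 - \sqrt{19508 + \frac{5929 + 3526}{77}} = -48555 - \sqrt{19508 + \frac{1}{77} \cdot 9455} = -48555 - \sqrt{19508 + \frac{9455}{77}} = -48555 - \sqrt{\frac{1511571}{77}} = -48555 - \frac{\sqrt{116390967}}{77}$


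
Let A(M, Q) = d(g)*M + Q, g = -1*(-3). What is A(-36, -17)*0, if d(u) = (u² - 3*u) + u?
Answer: 0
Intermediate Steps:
g = 3
d(u) = u² - 2*u
A(M, Q) = Q + 3*M (A(M, Q) = (3*(-2 + 3))*M + Q = (3*1)*M + Q = 3*M + Q = Q + 3*M)
A(-36, -17)*0 = (-17 + 3*(-36))*0 = (-17 - 108)*0 = -125*0 = 0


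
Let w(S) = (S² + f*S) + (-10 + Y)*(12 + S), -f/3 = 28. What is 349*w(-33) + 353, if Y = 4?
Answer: 1391816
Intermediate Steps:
f = -84 (f = -3*28 = -84)
w(S) = -72 + S² - 90*S (w(S) = (S² - 84*S) + (-10 + 4)*(12 + S) = (S² - 84*S) - 6*(12 + S) = (S² - 84*S) + (-72 - 6*S) = -72 + S² - 90*S)
349*w(-33) + 353 = 349*(-72 + (-33)² - 90*(-33)) + 353 = 349*(-72 + 1089 + 2970) + 353 = 349*3987 + 353 = 1391463 + 353 = 1391816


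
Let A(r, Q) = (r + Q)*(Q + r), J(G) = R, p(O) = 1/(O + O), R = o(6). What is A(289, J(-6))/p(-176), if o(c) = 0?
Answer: -29399392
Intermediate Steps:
R = 0
p(O) = 1/(2*O)
J(G) = 0
A(r, Q) = (Q + r)² (A(r, Q) = (Q + r)*(Q + r) = (Q + r)²)
A(289, J(-6))/p(-176) = (0 + 289)²/(((½)/(-176))) = 289²/(((½)*(-1/176))) = 83521/(-1/352) = 83521*(-352) = -29399392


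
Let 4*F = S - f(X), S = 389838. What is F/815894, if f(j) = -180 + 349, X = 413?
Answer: 389669/3263576 ≈ 0.11940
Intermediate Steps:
f(j) = 169
F = 389669/4 (F = (389838 - 1*169)/4 = (389838 - 169)/4 = (¼)*389669 = 389669/4 ≈ 97417.)
F/815894 = (389669/4)/815894 = (389669/4)*(1/815894) = 389669/3263576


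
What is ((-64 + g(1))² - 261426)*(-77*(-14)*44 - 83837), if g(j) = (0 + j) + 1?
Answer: 9377272710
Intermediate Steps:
g(j) = 1 + j (g(j) = j + 1 = 1 + j)
((-64 + g(1))² - 261426)*(-77*(-14)*44 - 83837) = ((-64 + (1 + 1))² - 261426)*(-77*(-14)*44 - 83837) = ((-64 + 2)² - 261426)*(1078*44 - 83837) = ((-62)² - 261426)*(47432 - 83837) = (3844 - 261426)*(-36405) = -257582*(-36405) = 9377272710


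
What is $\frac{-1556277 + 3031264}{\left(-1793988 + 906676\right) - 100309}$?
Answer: $- \frac{1474987}{987621} \approx -1.4935$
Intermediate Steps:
$\frac{-1556277 + 3031264}{\left(-1793988 + 906676\right) - 100309} = \frac{1474987}{-887312 - 100309} = \frac{1474987}{-987621} = 1474987 \left(- \frac{1}{987621}\right) = - \frac{1474987}{987621}$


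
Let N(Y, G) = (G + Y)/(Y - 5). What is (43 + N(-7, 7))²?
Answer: 1849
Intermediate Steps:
N(Y, G) = (G + Y)/(-5 + Y)
(43 + N(-7, 7))² = (43 + (7 - 7)/(-5 - 7))² = (43 + 0/(-12))² = (43 - 1/12*0)² = (43 + 0)² = 43² = 1849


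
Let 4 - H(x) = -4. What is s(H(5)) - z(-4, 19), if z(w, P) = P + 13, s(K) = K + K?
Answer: -16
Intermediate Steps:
H(x) = 8 (H(x) = 4 - 1*(-4) = 4 + 4 = 8)
s(K) = 2*K
z(w, P) = 13 + P
s(H(5)) - z(-4, 19) = 2*8 - (13 + 19) = 16 - 1*32 = 16 - 32 = -16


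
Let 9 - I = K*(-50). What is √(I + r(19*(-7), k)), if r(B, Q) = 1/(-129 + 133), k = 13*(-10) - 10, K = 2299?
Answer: 9*√5677/2 ≈ 339.06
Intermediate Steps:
k = -140 (k = -130 - 10 = -140)
I = 114959 (I = 9 - 2299*(-50) = 9 - 1*(-114950) = 9 + 114950 = 114959)
r(B, Q) = ¼ (r(B, Q) = 1/4 = ¼)
√(I + r(19*(-7), k)) = √(114959 + ¼) = √(459837/4) = 9*√5677/2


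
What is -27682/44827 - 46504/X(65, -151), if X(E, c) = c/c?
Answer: -2084662490/44827 ≈ -46505.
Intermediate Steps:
X(E, c) = 1
-27682/44827 - 46504/X(65, -151) = -27682/44827 - 46504/1 = -27682*1/44827 - 46504*1 = -27682/44827 - 46504 = -2084662490/44827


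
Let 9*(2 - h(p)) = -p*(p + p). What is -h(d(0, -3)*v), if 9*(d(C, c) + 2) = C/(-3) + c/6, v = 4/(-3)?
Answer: -24074/6561 ≈ -3.6693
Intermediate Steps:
v = -4/3 (v = 4*(-⅓) = -4/3 ≈ -1.3333)
d(C, c) = -2 - C/27 + c/54 (d(C, c) = -2 + (C/(-3) + c/6)/9 = -2 + (C*(-⅓) + c*(⅙))/9 = -2 + (-C/3 + c/6)/9 = -2 + (-C/27 + c/54) = -2 - C/27 + c/54)
h(p) = 2 + 2*p²/9 (h(p) = 2 - (-1)*p*(p + p)/9 = 2 - (-1)*p*(2*p)/9 = 2 - (-1)*2*p²/9 = 2 - (-2)*p²/9 = 2 + 2*p²/9)
-h(d(0, -3)*v) = -(2 + 2*((-2 - 1/27*0 + (1/54)*(-3))*(-4/3))²/9) = -(2 + 2*((-2 + 0 - 1/18)*(-4/3))²/9) = -(2 + 2*(-37/18*(-4/3))²/9) = -(2 + 2*(74/27)²/9) = -(2 + (2/9)*(5476/729)) = -(2 + 10952/6561) = -1*24074/6561 = -24074/6561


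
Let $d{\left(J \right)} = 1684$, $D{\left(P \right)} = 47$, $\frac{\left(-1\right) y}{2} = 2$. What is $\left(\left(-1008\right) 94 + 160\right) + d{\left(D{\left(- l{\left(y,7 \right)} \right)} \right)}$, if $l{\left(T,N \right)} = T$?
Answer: $-92908$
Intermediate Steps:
$y = -4$ ($y = \left(-2\right) 2 = -4$)
$\left(\left(-1008\right) 94 + 160\right) + d{\left(D{\left(- l{\left(y,7 \right)} \right)} \right)} = \left(\left(-1008\right) 94 + 160\right) + 1684 = \left(-94752 + 160\right) + 1684 = -94592 + 1684 = -92908$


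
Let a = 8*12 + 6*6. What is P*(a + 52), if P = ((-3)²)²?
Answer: 14904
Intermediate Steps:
a = 132 (a = 96 + 36 = 132)
P = 81 (P = 9² = 81)
P*(a + 52) = 81*(132 + 52) = 81*184 = 14904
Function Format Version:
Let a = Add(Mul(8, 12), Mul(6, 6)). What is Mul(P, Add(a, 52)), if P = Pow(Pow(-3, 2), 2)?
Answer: 14904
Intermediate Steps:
a = 132 (a = Add(96, 36) = 132)
P = 81 (P = Pow(9, 2) = 81)
Mul(P, Add(a, 52)) = Mul(81, Add(132, 52)) = Mul(81, 184) = 14904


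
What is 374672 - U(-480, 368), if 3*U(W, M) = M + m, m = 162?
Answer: 1123486/3 ≈ 3.7450e+5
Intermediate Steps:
U(W, M) = 54 + M/3 (U(W, M) = (M + 162)/3 = (162 + M)/3 = 54 + M/3)
374672 - U(-480, 368) = 374672 - (54 + (⅓)*368) = 374672 - (54 + 368/3) = 374672 - 1*530/3 = 374672 - 530/3 = 1123486/3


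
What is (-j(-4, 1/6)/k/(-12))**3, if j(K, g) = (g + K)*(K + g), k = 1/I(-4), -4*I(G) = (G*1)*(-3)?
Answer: -148035889/2985984 ≈ -49.577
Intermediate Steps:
I(G) = 3*G/4 (I(G) = -G*1*(-3)/4 = -G*(-3)/4 = -(-3)*G/4 = 3*G/4)
k = -1/3 (k = 1/((3/4)*(-4)) = 1/(-3) = -1/3 ≈ -0.33333)
j(K, g) = (K + g)**2 (j(K, g) = (K + g)*(K + g) = (K + g)**2)
(-j(-4, 1/6)/k/(-12))**3 = (-(-4 + 1/6)**2/(-1/3)/(-12))**3 = (-(-4 + 1/6)**2*(-3)*(-1)/12)**3 = (-(-23/6)**2*(-3)*(-1)/12)**3 = (-(529/36)*(-3)*(-1)/12)**3 = (-(-529)*(-1)/(12*12))**3 = (-1*529/144)**3 = (-529/144)**3 = -148035889/2985984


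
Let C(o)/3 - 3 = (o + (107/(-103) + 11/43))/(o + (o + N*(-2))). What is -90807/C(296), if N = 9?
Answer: -5496517441/638161 ≈ -8613.1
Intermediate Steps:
C(o) = 9 + 3*(-3468/4429 + o)/(-18 + 2*o) (C(o) = 9 + 3*((o + (107/(-103) + 11/43))/(o + (o + 9*(-2)))) = 9 + 3*((o + (107*(-1/103) + 11*(1/43)))/(o + (o - 18))) = 9 + 3*((o + (-107/103 + 11/43))/(o + (-18 + o))) = 9 + 3*((o - 3468/4429)/(-18 + 2*o)) = 9 + 3*((-3468/4429 + o)/(-18 + 2*o)) = 9 + 3*(-3468/4429 + o)/(-18 + 2*o))
-90807/C(296) = -90807*8858*(-9 + 296)/(21*(-34662 + 4429*296)) = -90807*363178/(3*(-34662 + 1310984)) = -90807/((21/8858)*(1/287)*1276322) = -90807/1914483/181589 = -90807*181589/1914483 = -5496517441/638161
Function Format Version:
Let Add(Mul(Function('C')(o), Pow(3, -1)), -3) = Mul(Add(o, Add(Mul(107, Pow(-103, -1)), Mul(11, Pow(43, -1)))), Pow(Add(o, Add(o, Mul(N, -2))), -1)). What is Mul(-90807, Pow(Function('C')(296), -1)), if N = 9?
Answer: Rational(-5496517441, 638161) ≈ -8613.1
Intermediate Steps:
Function('C')(o) = Add(9, Mul(3, Pow(Add(-18, Mul(2, o)), -1), Add(Rational(-3468, 4429), o))) (Function('C')(o) = Add(9, Mul(3, Mul(Add(o, Add(Mul(107, Pow(-103, -1)), Mul(11, Pow(43, -1)))), Pow(Add(o, Add(o, Mul(9, -2))), -1)))) = Add(9, Mul(3, Mul(Add(o, Add(Mul(107, Rational(-1, 103)), Mul(11, Rational(1, 43)))), Pow(Add(o, Add(o, -18)), -1)))) = Add(9, Mul(3, Mul(Add(o, Add(Rational(-107, 103), Rational(11, 43))), Pow(Add(o, Add(-18, o)), -1)))) = Add(9, Mul(3, Mul(Add(o, Rational(-3468, 4429)), Pow(Add(-18, Mul(2, o)), -1)))) = Add(9, Mul(3, Mul(Add(Rational(-3468, 4429), o), Pow(Add(-18, Mul(2, o)), -1)))) = Add(9, Mul(3, Mul(Pow(Add(-18, Mul(2, o)), -1), Add(Rational(-3468, 4429), o)))) = Add(9, Mul(3, Pow(Add(-18, Mul(2, o)), -1), Add(Rational(-3468, 4429), o))))
Mul(-90807, Pow(Function('C')(296), -1)) = Mul(-90807, Pow(Mul(Rational(21, 8858), Pow(Add(-9, 296), -1), Add(-34662, Mul(4429, 296))), -1)) = Mul(-90807, Pow(Mul(Rational(21, 8858), Pow(287, -1), Add(-34662, 1310984)), -1)) = Mul(-90807, Pow(Mul(Rational(21, 8858), Rational(1, 287), 1276322), -1)) = Mul(-90807, Pow(Rational(1914483, 181589), -1)) = Mul(-90807, Rational(181589, 1914483)) = Rational(-5496517441, 638161)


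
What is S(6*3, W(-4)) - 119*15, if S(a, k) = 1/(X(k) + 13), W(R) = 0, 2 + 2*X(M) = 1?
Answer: -44623/25 ≈ -1784.9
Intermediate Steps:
X(M) = -½ (X(M) = -1 + (½)*1 = -1 + ½ = -½)
S(a, k) = 2/25 (S(a, k) = 1/(-½ + 13) = 1/(25/2) = 2/25)
S(6*3, W(-4)) - 119*15 = 2/25 - 119*15 = 2/25 - 1785 = -44623/25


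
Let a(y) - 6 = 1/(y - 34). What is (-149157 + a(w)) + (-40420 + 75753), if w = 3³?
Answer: -796727/7 ≈ -1.1382e+5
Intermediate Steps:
w = 27
a(y) = 6 + 1/(-34 + y) (a(y) = 6 + 1/(y - 34) = 6 + 1/(-34 + y))
(-149157 + a(w)) + (-40420 + 75753) = (-149157 + (-203 + 6*27)/(-34 + 27)) + (-40420 + 75753) = (-149157 + (-203 + 162)/(-7)) + 35333 = (-149157 - ⅐*(-41)) + 35333 = (-149157 + 41/7) + 35333 = -1044058/7 + 35333 = -796727/7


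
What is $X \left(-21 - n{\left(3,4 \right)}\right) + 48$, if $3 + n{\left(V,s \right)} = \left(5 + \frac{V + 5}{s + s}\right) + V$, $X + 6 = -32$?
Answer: $1074$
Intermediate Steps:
$X = -38$ ($X = -6 - 32 = -38$)
$n{\left(V,s \right)} = 2 + V + \frac{5 + V}{2 s}$ ($n{\left(V,s \right)} = -3 + \left(\left(5 + \frac{V + 5}{s + s}\right) + V\right) = -3 + \left(\left(5 + \frac{5 + V}{2 s}\right) + V\right) = -3 + \left(5 + V + \frac{5 + V}{2 s}\right) = 2 + V + \frac{5 + V}{2 s}$)
$X \left(-21 - n{\left(3,4 \right)}\right) + 48 = - 38 \left(-21 - \frac{5 + 3 + 2 \cdot 4 \left(2 + 3\right)}{2 \cdot 4}\right) + 48 = - 38 \left(-21 - \frac{1}{2} \cdot \frac{1}{4} \left(5 + 3 + 2 \cdot 4 \cdot 5\right)\right) + 48 = - 38 \left(-21 - \frac{1}{2} \cdot \frac{1}{4} \left(5 + 3 + 40\right)\right) + 48 = - 38 \left(-21 - \frac{1}{2} \cdot \frac{1}{4} \cdot 48\right) + 48 = - 38 \left(-21 - 6\right) + 48 = \left(-38\right) \left(-27\right) + 48 = 1026 + 48 = 1074$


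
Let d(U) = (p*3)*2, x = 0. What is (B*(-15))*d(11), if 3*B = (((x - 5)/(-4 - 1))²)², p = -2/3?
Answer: 20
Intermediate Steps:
p = -⅔ (p = -2*⅓ = -⅔ ≈ -0.66667)
B = ⅓ (B = (((0 - 5)/(-4 - 1))²)²/3 = ((-5/(-5))²)²/3 = ((-5*(-⅕))²)²/3 = (1²)²/3 = (⅓)*1² = (⅓)*1 = ⅓ ≈ 0.33333)
d(U) = -4 (d(U) = -⅔*3*2 = -2*2 = -4)
(B*(-15))*d(11) = ((⅓)*(-15))*(-4) = -5*(-4) = 20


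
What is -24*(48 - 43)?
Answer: -120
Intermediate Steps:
-24*(48 - 43) = -24*5 = -120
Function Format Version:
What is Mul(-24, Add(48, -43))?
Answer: -120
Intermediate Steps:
Mul(-24, Add(48, -43)) = Mul(-24, 5) = -120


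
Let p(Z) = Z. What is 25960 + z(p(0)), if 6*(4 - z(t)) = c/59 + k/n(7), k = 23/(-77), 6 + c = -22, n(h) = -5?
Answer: 1179547661/45430 ≈ 25964.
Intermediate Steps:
c = -28 (c = -6 - 22 = -28)
k = -23/77 (k = 23*(-1/77) = -23/77 ≈ -0.29870)
z(t) = 184861/45430 (z(t) = 4 - (-28/59 - 23/77/(-5))/6 = 4 - (-28*1/59 - 23/77*(-⅕))/6 = 4 - (-28/59 + 23/385)/6 = 4 - ⅙*(-9423/22715) = 4 + 3141/45430 = 184861/45430)
25960 + z(p(0)) = 25960 + 184861/45430 = 1179547661/45430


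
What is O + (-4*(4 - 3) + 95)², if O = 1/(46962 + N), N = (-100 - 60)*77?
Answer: 286870403/34642 ≈ 8281.0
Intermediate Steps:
N = -12320 (N = -160*77 = -12320)
O = 1/34642 (O = 1/(46962 - 12320) = 1/34642 ≈ 2.8867e-5)
O + (-4*(4 - 3) + 95)² = 1/34642 + (-4*(4 - 3) + 95)² = 1/34642 + (-4*1 + 95)² = 1/34642 + (-4 + 95)² = 1/34642 + 91² = 1/34642 + 8281 = 286870403/34642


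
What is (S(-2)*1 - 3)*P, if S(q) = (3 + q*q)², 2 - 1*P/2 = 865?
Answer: -79396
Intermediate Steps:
P = -1726 (P = 4 - 2*865 = 4 - 1730 = -1726)
S(q) = (3 + q²)²
(S(-2)*1 - 3)*P = ((3 + (-2)²)²*1 - 3)*(-1726) = ((3 + 4)²*1 - 3)*(-1726) = (7²*1 - 3)*(-1726) = (49*1 - 3)*(-1726) = (49 - 3)*(-1726) = 46*(-1726) = -79396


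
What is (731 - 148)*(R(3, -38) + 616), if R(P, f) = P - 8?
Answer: 356213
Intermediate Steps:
R(P, f) = -8 + P
(731 - 148)*(R(3, -38) + 616) = (731 - 148)*((-8 + 3) + 616) = 583*(-5 + 616) = 583*611 = 356213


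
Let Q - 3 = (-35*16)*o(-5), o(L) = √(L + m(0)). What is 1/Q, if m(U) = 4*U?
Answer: 3/1568009 + 560*I*√5/1568009 ≈ 1.9133e-6 + 0.00079859*I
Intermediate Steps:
o(L) = √L (o(L) = √(L + 4*0) = √(L + 0) = √L)
Q = 3 - 560*I*√5 (Q = 3 + (-35*16)*√(-5) = 3 - 560*I*√5 ≈ 3.0 - 1252.2*I)
1/Q = 1/(3 - 560*I*√5)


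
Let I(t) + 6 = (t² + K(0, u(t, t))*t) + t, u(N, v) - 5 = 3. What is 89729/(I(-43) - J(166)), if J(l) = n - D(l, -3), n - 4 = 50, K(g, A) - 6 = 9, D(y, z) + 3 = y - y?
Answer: 89729/1098 ≈ 81.720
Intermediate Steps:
D(y, z) = -3 (D(y, z) = -3 + (y - y) = -3 + 0 = -3)
u(N, v) = 8 (u(N, v) = 5 + 3 = 8)
K(g, A) = 15 (K(g, A) = 6 + 9 = 15)
n = 54 (n = 4 + 50 = 54)
I(t) = -6 + t² + 16*t (I(t) = -6 + ((t² + 15*t) + t) = -6 + (t² + 16*t) = -6 + t² + 16*t)
J(l) = 57 (J(l) = 54 - 1*(-3) = 54 + 3 = 57)
89729/(I(-43) - J(166)) = 89729/((-6 + (-43)² + 16*(-43)) - 1*57) = 89729/((-6 + 1849 - 688) - 57) = 89729/(1155 - 57) = 89729/1098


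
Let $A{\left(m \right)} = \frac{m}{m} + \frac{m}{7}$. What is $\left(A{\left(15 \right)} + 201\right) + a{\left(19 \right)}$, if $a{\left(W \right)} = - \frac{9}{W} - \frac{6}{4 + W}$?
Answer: $\frac{622226}{3059} \approx 203.41$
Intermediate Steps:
$A{\left(m \right)} = 1 + \frac{m}{7}$ ($A{\left(m \right)} = 1 + m \frac{1}{7} = 1 + \frac{m}{7}$)
$\left(A{\left(15 \right)} + 201\right) + a{\left(19 \right)} = \left(\left(1 + \frac{1}{7} \cdot 15\right) + 201\right) + \frac{3 \left(-12 - 95\right)}{19 \left(4 + 19\right)} = \left(\left(1 + \frac{15}{7}\right) + 201\right) + 3 \cdot \frac{1}{19} \cdot \frac{1}{23} \left(-12 - 95\right) = \left(\frac{22}{7} + 201\right) + 3 \cdot \frac{1}{19} \cdot \frac{1}{23} \left(-107\right) = \frac{1429}{7} - \frac{321}{437} = \frac{622226}{3059}$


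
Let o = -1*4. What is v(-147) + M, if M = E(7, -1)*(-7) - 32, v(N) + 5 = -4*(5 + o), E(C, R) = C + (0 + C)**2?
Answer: -433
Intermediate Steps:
o = -4
E(C, R) = C + C**2
v(N) = -9 (v(N) = -5 - 4*(5 - 4) = -5 - 4*1 = -5 - 4 = -9)
M = -424 (M = (7*(1 + 7))*(-7) - 32 = (7*8)*(-7) - 32 = 56*(-7) - 32 = -392 - 32 = -424)
v(-147) + M = -9 - 424 = -433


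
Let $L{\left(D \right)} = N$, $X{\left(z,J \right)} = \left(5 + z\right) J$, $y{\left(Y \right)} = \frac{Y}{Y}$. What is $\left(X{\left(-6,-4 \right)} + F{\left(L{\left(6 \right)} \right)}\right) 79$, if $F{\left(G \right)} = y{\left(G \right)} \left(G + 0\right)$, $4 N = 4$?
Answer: $395$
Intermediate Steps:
$N = 1$ ($N = \frac{1}{4} \cdot 4 = 1$)
$y{\left(Y \right)} = 1$
$X{\left(z,J \right)} = J \left(5 + z\right)$
$L{\left(D \right)} = 1$
$F{\left(G \right)} = G$ ($F{\left(G \right)} = 1 \left(G + 0\right) = 1 G = G$)
$\left(X{\left(-6,-4 \right)} + F{\left(L{\left(6 \right)} \right)}\right) 79 = \left(- 4 \left(5 - 6\right) + 1\right) 79 = \left(\left(-4\right) \left(-1\right) + 1\right) 79 = \left(4 + 1\right) 79 = 5 \cdot 79 = 395$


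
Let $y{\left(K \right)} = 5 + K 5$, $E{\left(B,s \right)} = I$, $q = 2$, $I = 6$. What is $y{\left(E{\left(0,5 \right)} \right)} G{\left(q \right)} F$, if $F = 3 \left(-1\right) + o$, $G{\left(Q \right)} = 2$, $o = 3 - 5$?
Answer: $-350$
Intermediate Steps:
$o = -2$ ($o = 3 - 5 = -2$)
$E{\left(B,s \right)} = 6$
$y{\left(K \right)} = 5 + 5 K$
$F = -5$ ($F = 3 \left(-1\right) - 2 = -3 - 2 = -5$)
$y{\left(E{\left(0,5 \right)} \right)} G{\left(q \right)} F = \left(5 + 5 \cdot 6\right) 2 \left(-5\right) = \left(5 + 30\right) 2 \left(-5\right) = 35 \cdot 2 \left(-5\right) = 70 \left(-5\right) = -350$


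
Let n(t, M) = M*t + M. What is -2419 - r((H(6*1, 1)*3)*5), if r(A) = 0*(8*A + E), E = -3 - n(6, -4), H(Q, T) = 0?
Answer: -2419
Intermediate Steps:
n(t, M) = M + M*t
E = 25 (E = -3 - (-4)*(1 + 6) = -3 - (-4)*7 = -3 - 1*(-28) = -3 + 28 = 25)
r(A) = 0 (r(A) = 0*(8*A + 25) = 0*(25 + 8*A) = 0)
-2419 - r((H(6*1, 1)*3)*5) = -2419 - 1*0 = -2419 + 0 = -2419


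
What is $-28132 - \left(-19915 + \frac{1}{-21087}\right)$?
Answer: $- \frac{173271878}{21087} \approx -8217.0$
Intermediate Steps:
$-28132 - \left(-19915 + \frac{1}{-21087}\right) = -28132 - \left(-19915 - \frac{1}{21087}\right) = -28132 - - \frac{419947606}{21087} = -28132 + \frac{419947606}{21087} = - \frac{173271878}{21087}$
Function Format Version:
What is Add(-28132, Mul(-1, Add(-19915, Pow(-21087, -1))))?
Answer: Rational(-173271878, 21087) ≈ -8217.0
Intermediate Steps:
Add(-28132, Mul(-1, Add(-19915, Pow(-21087, -1)))) = Add(-28132, Mul(-1, Add(-19915, Rational(-1, 21087)))) = Add(-28132, Mul(-1, Rational(-419947606, 21087))) = Add(-28132, Rational(419947606, 21087)) = Rational(-173271878, 21087)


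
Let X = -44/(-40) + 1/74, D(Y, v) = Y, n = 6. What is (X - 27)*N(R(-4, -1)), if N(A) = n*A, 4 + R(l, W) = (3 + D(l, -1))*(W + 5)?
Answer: 229872/185 ≈ 1242.6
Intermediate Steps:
X = 206/185 (X = -44*(-1/40) + 1*(1/74) = 11/10 + 1/74 = 206/185 ≈ 1.1135)
R(l, W) = -4 + (3 + l)*(5 + W) (R(l, W) = -4 + (3 + l)*(W + 5) = -4 + (3 + l)*(5 + W))
N(A) = 6*A
(X - 27)*N(R(-4, -1)) = (206/185 - 27)*(6*(11 + 3*(-1) + 5*(-4) - 1*(-4))) = -28734*(11 - 3 - 20 + 4)/185 = -28734*(-8)/185 = -4789/185*(-48) = 229872/185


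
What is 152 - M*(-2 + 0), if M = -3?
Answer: 146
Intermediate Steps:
152 - M*(-2 + 0) = 152 - (-3)*(-2 + 0) = 152 - (-3)*(-2) = 152 - 1*6 = 152 - 6 = 146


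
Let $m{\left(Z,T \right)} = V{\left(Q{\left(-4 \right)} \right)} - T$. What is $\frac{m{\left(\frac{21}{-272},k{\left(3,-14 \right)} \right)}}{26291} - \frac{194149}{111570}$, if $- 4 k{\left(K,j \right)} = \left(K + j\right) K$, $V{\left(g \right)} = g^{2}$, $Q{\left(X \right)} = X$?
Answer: $- \frac{10207013383}{5866573740} \approx -1.7399$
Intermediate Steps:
$k{\left(K,j \right)} = - \frac{K \left(K + j\right)}{4}$ ($k{\left(K,j \right)} = - \frac{\left(K + j\right) K}{4} = - \frac{K \left(K + j\right)}{4}$)
$m{\left(Z,T \right)} = 16 - T$ ($m{\left(Z,T \right)} = \left(-4\right)^{2} - T = 16 - T$)
$\frac{m{\left(\frac{21}{-272},k{\left(3,-14 \right)} \right)}}{26291} - \frac{194149}{111570} = \frac{16 - \left(- \frac{1}{4}\right) 3 \left(3 - 14\right)}{26291} - \frac{194149}{111570} = \left(16 - \left(- \frac{1}{4}\right) 3 \left(-11\right)\right) \frac{1}{26291} - \frac{194149}{111570} = \left(16 - \frac{33}{4}\right) \frac{1}{26291} - \frac{194149}{111570} = \frac{31}{4} \cdot \frac{1}{26291} - \frac{194149}{111570} = \frac{31}{105164} - \frac{194149}{111570} = - \frac{10207013383}{5866573740}$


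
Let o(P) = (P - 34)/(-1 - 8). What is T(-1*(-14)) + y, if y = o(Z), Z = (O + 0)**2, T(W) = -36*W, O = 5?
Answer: -503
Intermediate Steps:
Z = 25 (Z = (5 + 0)**2 = 5**2 = 25)
o(P) = 34/9 - P/9 (o(P) = (-34 + P)/(-9) = (-34 + P)*(-1/9) = 34/9 - P/9)
y = 1 (y = 34/9 - 1/9*25 = 34/9 - 25/9 = 1)
T(-1*(-14)) + y = -(-36)*(-14) + 1 = -36*14 + 1 = -504 + 1 = -503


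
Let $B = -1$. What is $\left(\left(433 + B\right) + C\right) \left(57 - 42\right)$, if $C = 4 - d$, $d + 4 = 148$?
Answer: $4380$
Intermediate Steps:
$d = 144$ ($d = -4 + 148 = 144$)
$C = -140$ ($C = 4 - 144 = -140$)
$\left(\left(433 + B\right) + C\right) \left(57 - 42\right) = \left(\left(433 - 1\right) - 140\right) \left(57 - 42\right) = \left(432 - 140\right) 15 = 292 \cdot 15 = 4380$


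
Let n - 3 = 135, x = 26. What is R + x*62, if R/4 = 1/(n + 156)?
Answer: 236966/147 ≈ 1612.0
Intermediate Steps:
n = 138 (n = 3 + 135 = 138)
R = 2/147 (R = 4/(138 + 156) = 4/294 = 4*(1/294) = 2/147 ≈ 0.013605)
R + x*62 = 2/147 + 26*62 = 2/147 + 1612 = 236966/147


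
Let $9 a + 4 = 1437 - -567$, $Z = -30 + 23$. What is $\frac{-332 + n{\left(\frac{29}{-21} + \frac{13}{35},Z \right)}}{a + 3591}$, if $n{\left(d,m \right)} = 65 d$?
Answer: $- \frac{25050}{240233} \approx -0.10427$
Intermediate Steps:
$Z = -7$
$a = \frac{2000}{9}$ ($a = - \frac{4}{9} + \frac{1437 - -567}{9} = - \frac{4}{9} + \frac{1437 + 567}{9} = - \frac{4}{9} + \frac{1}{9} \cdot 2004 = - \frac{4}{9} + \frac{668}{3} = \frac{2000}{9} \approx 222.22$)
$\frac{-332 + n{\left(\frac{29}{-21} + \frac{13}{35},Z \right)}}{a + 3591} = \frac{-332 + 65 \left(\frac{29}{-21} + \frac{13}{35}\right)}{\frac{2000}{9} + 3591} = \frac{-332 + 65 \left(29 \left(- \frac{1}{21}\right) + 13 \cdot \frac{1}{35}\right)}{\frac{34319}{9}} = \left(-332 + 65 \left(- \frac{29}{21} + \frac{13}{35}\right)\right) \frac{9}{34319} = \left(-332 + 65 \left(- \frac{106}{105}\right)\right) \frac{9}{34319} = \left(-332 - \frac{1378}{21}\right) \frac{9}{34319} = \left(- \frac{8350}{21}\right) \frac{9}{34319} = - \frac{25050}{240233}$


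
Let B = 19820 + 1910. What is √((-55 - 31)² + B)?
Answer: √29126 ≈ 170.66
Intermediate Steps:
B = 21730
√((-55 - 31)² + B) = √((-55 - 31)² + 21730) = √((-86)² + 21730) = √(7396 + 21730) = √29126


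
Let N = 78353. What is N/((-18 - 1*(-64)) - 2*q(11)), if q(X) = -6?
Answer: 78353/58 ≈ 1350.9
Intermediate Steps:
N/((-18 - 1*(-64)) - 2*q(11)) = 78353/((-18 - 1*(-64)) - 2*(-6)) = 78353/((-18 + 64) + 12) = 78353/(46 + 12) = 78353/58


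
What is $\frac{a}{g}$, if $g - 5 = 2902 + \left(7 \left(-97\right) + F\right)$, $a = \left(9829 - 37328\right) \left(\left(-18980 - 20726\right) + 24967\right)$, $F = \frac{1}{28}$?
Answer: $\frac{3782872436}{20795} \approx 1.8191 \cdot 10^{5}$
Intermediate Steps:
$F = \frac{1}{28} \approx 0.035714$
$a = 405307761$ ($a = - 27499 \left(-39706 + 24967\right) = \left(-27499\right) \left(-14739\right) = 405307761$)
$g = \frac{62385}{28}$ ($g = 5 + \left(2902 + \left(7 \left(-97\right) + \frac{1}{28}\right)\right) = 5 + \left(2902 + \left(-679 + \frac{1}{28}\right)\right) = 5 + \left(2902 - \frac{19011}{28}\right) = 5 + \frac{62245}{28} = \frac{62385}{28} \approx 2228.0$)
$\frac{a}{g} = \frac{405307761}{\frac{62385}{28}} = 405307761 \cdot \frac{28}{62385} = \frac{3782872436}{20795}$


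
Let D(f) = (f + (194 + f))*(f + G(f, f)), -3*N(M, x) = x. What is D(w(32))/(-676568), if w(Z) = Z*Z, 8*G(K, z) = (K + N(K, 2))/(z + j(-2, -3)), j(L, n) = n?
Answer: -14065840543/4144655568 ≈ -3.3937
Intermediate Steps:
N(M, x) = -x/3
G(K, z) = (-2/3 + K)/(8*(-3 + z)) (G(K, z) = ((K - 1/3*2)/(z - 3))/8 = ((K - 2/3)/(-3 + z))/8 = ((-2/3 + K)/(-3 + z))/8 = (-2/3 + K)/(8*(-3 + z)))
w(Z) = Z**2
D(f) = (194 + 2*f)*(f + (-2 + 3*f)/(24*(-3 + f))) (D(f) = (f + (194 + f))*(f + (-2 + 3*f)/(24*(-3 + f))) = (194 + 2*f)*(f + (-2 + 3*f)/(24*(-3 + f))))
D(w(32))/(-676568) = ((-194 - 6695*32**2 + 24*(32**2)**3 + 2259*(32**2)**2)/(12*(-3 + 32**2)))/(-676568) = ((-194 - 6695*1024 + 24*1024**3 + 2259*1024**2)/(12*(-3 + 1024)))*(-1/676568) = ((1/12)*(-194 - 6855680 + 24*1073741824 + 2259*1048576)/1021)*(-1/676568) = ((1/12)*(1/1021)*(-194 - 6855680 + 25769803776 + 2368733184))*(-1/676568) = ((1/12)*(1/1021)*28131681086)*(-1/676568) = (14065840543/6126)*(-1/676568) = -14065840543/4144655568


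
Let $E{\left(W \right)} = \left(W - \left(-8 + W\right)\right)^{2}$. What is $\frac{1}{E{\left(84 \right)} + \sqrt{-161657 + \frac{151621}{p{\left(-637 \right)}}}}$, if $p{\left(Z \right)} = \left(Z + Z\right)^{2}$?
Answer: $\frac{103876864}{269029564607} - \frac{1274 i \sqrt{262381445311}}{269029564607} \approx 0.00038612 - 0.0024257 i$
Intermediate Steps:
$p{\left(Z \right)} = 4 Z^{2}$ ($p{\left(Z \right)} = \left(2 Z\right)^{2} = 4 Z^{2}$)
$E{\left(W \right)} = 64$ ($E{\left(W \right)} = \left(W - \left(-8 + W\right)\right)^{2} = 8^{2} = 64$)
$\frac{1}{E{\left(84 \right)} + \sqrt{-161657 + \frac{151621}{p{\left(-637 \right)}}}} = \frac{1}{64 + \sqrt{-161657 + \frac{151621}{4 \left(-637\right)^{2}}}} = \frac{1}{64 + \sqrt{-161657 + \frac{151621}{4 \cdot 405769}}} = \frac{1}{64 + \sqrt{-161657 + \frac{151621}{1623076}}} = \frac{1}{64 + \sqrt{- \frac{262381445311}{1623076}}} = \frac{1}{64 + \frac{i \sqrt{262381445311}}{1274}}$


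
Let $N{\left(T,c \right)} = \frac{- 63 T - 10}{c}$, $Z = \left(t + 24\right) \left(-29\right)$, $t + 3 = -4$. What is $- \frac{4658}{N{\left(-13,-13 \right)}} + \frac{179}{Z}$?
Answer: $\frac{29708311}{398837} \approx 74.487$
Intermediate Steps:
$t = -7$ ($t = -3 - 4 = -7$)
$Z = -493$ ($Z = \left(-7 + 24\right) \left(-29\right) = 17 \left(-29\right) = -493$)
$N{\left(T,c \right)} = \frac{-10 - 63 T}{c}$
$- \frac{4658}{N{\left(-13,-13 \right)}} + \frac{179}{Z} = - \frac{4658}{\frac{1}{-13} \left(-10 - -819\right)} + \frac{179}{-493} = - \frac{4658}{\left(- \frac{1}{13}\right) \left(-10 + 819\right)} + 179 \left(- \frac{1}{493}\right) = - \frac{4658}{\left(- \frac{1}{13}\right) 809} - \frac{179}{493} = - \frac{4658}{- \frac{809}{13}} - \frac{179}{493} = \left(-4658\right) \left(- \frac{13}{809}\right) - \frac{179}{493} = \frac{60554}{809} - \frac{179}{493} = \frac{29708311}{398837}$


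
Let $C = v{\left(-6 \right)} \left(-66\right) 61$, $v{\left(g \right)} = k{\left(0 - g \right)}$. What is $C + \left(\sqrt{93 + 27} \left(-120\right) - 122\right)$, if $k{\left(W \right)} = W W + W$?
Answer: $-169214 - 240 \sqrt{30} \approx -1.7053 \cdot 10^{5}$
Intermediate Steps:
$k{\left(W \right)} = W + W^{2}$ ($k{\left(W \right)} = W^{2} + W = W + W^{2}$)
$v{\left(g \right)} = - g \left(1 - g\right)$ ($v{\left(g \right)} = \left(0 - g\right) \left(1 + \left(0 - g\right)\right) = - g \left(1 - g\right)$)
$C = -169092$ ($C = - 6 \left(-1 - 6\right) \left(-66\right) 61 = \left(-6\right) \left(-7\right) \left(-66\right) 61 = 42 \left(-66\right) 61 = \left(-2772\right) 61 = -169092$)
$C + \left(\sqrt{93 + 27} \left(-120\right) - 122\right) = -169092 + \left(\sqrt{93 + 27} \left(-120\right) - 122\right) = -169092 + \left(\sqrt{120} \left(-120\right) - 122\right) = -169092 + \left(2 \sqrt{30} \left(-120\right) - 122\right) = -169092 - \left(122 + 240 \sqrt{30}\right) = -169214 - 240 \sqrt{30}$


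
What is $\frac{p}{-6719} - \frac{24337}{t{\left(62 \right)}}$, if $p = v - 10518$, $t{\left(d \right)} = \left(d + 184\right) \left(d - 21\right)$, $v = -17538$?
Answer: $\frac{119452513}{67767834} \approx 1.7627$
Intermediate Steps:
$t{\left(d \right)} = \left(-21 + d\right) \left(184 + d\right)$ ($t{\left(d \right)} = \left(184 + d\right) \left(-21 + d\right) = \left(-21 + d\right) \left(184 + d\right)$)
$p = -28056$ ($p = -17538 - 10518 = -28056$)
$\frac{p}{-6719} - \frac{24337}{t{\left(62 \right)}} = - \frac{28056}{-6719} - \frac{24337}{-3864 + 62^{2} + 163 \cdot 62} = \left(-28056\right) \left(- \frac{1}{6719}\right) - \frac{24337}{-3864 + 3844 + 10106} = \frac{28056}{6719} - \frac{24337}{10086} = \frac{119452513}{67767834}$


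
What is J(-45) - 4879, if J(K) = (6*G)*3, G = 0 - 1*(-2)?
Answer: -4843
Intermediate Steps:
G = 2 (G = 0 + 2 = 2)
J(K) = 36 (J(K) = (6*2)*3 = 12*3 = 36)
J(-45) - 4879 = 36 - 4879 = -4843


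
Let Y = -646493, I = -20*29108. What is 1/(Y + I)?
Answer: -1/1228653 ≈ -8.1390e-7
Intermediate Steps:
I = -582160
1/(Y + I) = 1/(-646493 - 582160) = 1/(-1228653) = -1/1228653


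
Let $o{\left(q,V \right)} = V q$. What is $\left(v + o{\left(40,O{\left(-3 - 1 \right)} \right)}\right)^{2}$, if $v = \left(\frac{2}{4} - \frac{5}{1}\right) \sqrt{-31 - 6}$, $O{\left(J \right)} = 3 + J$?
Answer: $\frac{3403}{4} + 360 i \sqrt{37} \approx 850.75 + 2189.8 i$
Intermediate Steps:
$v = - \frac{9 i \sqrt{37}}{2}$ ($v = \left(2 \cdot \frac{1}{4} - 5\right) \sqrt{-37} = \left(\frac{1}{2} - 5\right) i \sqrt{37} = - \frac{9 i \sqrt{37}}{2} \approx - 27.372 i$)
$\left(v + o{\left(40,O{\left(-3 - 1 \right)} \right)}\right)^{2} = \left(- \frac{9 i \sqrt{37}}{2} + \left(3 - 4\right) 40\right)^{2} = \left(- \frac{9 i \sqrt{37}}{2} - 40\right)^{2} = \left(-40 - \frac{9 i \sqrt{37}}{2}\right)^{2}$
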